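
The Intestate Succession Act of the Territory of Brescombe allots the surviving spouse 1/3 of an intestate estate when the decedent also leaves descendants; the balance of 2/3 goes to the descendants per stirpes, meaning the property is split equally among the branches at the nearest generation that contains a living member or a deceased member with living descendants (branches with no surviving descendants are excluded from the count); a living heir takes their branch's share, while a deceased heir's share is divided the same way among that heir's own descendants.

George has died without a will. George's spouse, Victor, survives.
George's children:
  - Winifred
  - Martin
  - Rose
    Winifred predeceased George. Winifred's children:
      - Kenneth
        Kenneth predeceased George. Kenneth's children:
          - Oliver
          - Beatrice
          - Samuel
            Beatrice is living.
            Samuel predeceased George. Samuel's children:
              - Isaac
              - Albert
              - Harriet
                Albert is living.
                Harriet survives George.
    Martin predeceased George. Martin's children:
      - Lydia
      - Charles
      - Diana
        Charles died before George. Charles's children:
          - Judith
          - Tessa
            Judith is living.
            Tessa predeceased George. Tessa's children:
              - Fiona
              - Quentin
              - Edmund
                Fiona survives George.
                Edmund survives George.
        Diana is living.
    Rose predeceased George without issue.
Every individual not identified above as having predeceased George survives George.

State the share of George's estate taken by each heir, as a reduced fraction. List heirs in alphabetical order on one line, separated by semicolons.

Victor, as surviving spouse, takes 1/3.
The remaining 2/3 passes to George's descendants per stirpes.
Rose left no surviving issue, so that branch lapses and is disregarded.
The 2/3 is divided into 2 equal shares of 1/3 among Winifred, Martin.
Winifred predeceased; the 1/3 allotted to Winifred's branch passes to Winifred's issue by representation.
Kenneth's line is the sole branch at this level, so the full 1/3 passes to Kenneth's issue by representation.
The 1/3 is divided into 3 equal shares of 1/9 among Oliver, Beatrice, Samuel.
Oliver is living and takes 1/9.
Beatrice is living and takes 1/9.
Samuel predeceased; the 1/9 allotted to Samuel's branch passes to Samuel's issue by representation.
The 1/9 is divided into 3 equal shares of 1/27 among Isaac, Albert, Harriet.
Isaac is living and takes 1/27.
Albert is living and takes 1/27.
Harriet is living and takes 1/27.
Martin predeceased; the 1/3 allotted to Martin's branch passes to Martin's issue by representation.
The 1/3 is divided into 3 equal shares of 1/9 among Lydia, Charles, Diana.
Lydia is living and takes 1/9.
Charles predeceased; the 1/9 allotted to Charles's branch passes to Charles's issue by representation.
The 1/9 is divided into 2 equal shares of 1/18 among Judith, Tessa.
Judith is living and takes 1/18.
Tessa predeceased; the 1/18 allotted to Tessa's branch passes to Tessa's issue by representation.
The 1/18 is divided into 3 equal shares of 1/54 among Fiona, Quentin, Edmund.
Fiona is living and takes 1/54.
Quentin is living and takes 1/54.
Edmund is living and takes 1/54.
Diana is living and takes 1/9.

Albert 1/27; Beatrice 1/9; Diana 1/9; Edmund 1/54; Fiona 1/54; Harriet 1/27; Isaac 1/27; Judith 1/18; Lydia 1/9; Oliver 1/9; Quentin 1/54; Victor 1/3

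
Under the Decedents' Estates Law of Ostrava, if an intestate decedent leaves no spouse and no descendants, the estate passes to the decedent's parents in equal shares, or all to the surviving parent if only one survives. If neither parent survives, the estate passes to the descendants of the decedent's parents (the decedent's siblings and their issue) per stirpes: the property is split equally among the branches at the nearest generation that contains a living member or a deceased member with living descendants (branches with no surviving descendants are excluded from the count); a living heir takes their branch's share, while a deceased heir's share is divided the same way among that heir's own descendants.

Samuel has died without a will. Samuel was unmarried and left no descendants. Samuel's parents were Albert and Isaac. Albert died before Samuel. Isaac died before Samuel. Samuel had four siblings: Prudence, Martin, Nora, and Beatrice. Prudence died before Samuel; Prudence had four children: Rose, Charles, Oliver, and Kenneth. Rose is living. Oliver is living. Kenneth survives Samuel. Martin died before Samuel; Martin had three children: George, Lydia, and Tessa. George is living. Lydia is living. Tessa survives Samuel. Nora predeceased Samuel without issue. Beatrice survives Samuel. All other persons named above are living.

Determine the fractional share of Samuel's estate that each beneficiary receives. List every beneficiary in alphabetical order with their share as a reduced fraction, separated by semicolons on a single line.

Beatrice 1/3; Charles 1/12; George 1/9; Kenneth 1/12; Lydia 1/9; Oliver 1/12; Rose 1/12; Tessa 1/9

Neither parent survives and there are no descendants, so the estate passes to Samuel's siblings and their issue per stirpes.
Nora left no surviving issue, so that branch lapses and is disregarded.
The estate is divided into 3 equal shares of 1/3 among Prudence, Martin, Beatrice.
Prudence predeceased; the 1/3 allotted to Prudence's branch passes to Prudence's issue by representation.
The 1/3 is divided into 4 equal shares of 1/12 among Rose, Charles, Oliver, Kenneth.
Rose is living and takes 1/12.
Charles is living and takes 1/12.
Oliver is living and takes 1/12.
Kenneth is living and takes 1/12.
Martin predeceased; the 1/3 allotted to Martin's branch passes to Martin's issue by representation.
The 1/3 is divided into 3 equal shares of 1/9 among George, Lydia, Tessa.
George is living and takes 1/9.
Lydia is living and takes 1/9.
Tessa is living and takes 1/9.
Beatrice is living and takes 1/3.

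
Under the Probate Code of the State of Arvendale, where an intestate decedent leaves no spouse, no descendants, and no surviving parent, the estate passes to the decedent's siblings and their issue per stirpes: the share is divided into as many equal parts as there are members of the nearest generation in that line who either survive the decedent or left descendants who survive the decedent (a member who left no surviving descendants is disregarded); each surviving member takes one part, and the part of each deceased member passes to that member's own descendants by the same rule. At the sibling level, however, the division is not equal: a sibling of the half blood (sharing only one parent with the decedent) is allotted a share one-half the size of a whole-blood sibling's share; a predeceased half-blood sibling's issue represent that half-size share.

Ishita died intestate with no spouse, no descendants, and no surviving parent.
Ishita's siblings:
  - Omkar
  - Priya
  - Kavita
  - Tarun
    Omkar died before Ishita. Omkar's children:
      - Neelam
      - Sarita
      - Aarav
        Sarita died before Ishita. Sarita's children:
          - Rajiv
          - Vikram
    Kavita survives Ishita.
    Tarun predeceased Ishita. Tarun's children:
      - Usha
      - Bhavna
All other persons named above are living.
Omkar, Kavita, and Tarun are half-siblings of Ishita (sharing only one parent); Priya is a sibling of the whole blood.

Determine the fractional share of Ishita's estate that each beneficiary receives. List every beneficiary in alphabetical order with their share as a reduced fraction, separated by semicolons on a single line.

Aarav 1/15; Bhavna 1/10; Kavita 1/5; Neelam 1/15; Priya 2/5; Rajiv 1/30; Usha 1/10; Vikram 1/30

No spouse, descendants, or parent survives, so the estate passes to Ishita's siblings per stirpes.
Half-blood siblings count for one-half the weight of whole-blood siblings at the initial division.
Dividing 1 in proportion to weights (total weight 5/2): Omkar (weight 1/2) → 1/5; Priya (weight 1) → 2/5; Kavita (weight 1/2) → 1/5; Tarun (weight 1/2) → 1/5.
Omkar predeceased; the 1/5 allotted to Omkar's branch passes to Omkar's issue by representation.
The 1/5 is divided into 3 equal shares of 1/15 among Neelam, Sarita, Aarav.
Neelam is living and takes 1/15.
Sarita predeceased; the 1/15 allotted to Sarita's branch passes to Sarita's issue by representation.
The 1/15 is divided into 2 equal shares of 1/30 among Rajiv, Vikram.
Rajiv is living and takes 1/30.
Vikram is living and takes 1/30.
Aarav is living and takes 1/15.
Priya is living and takes 2/5.
Kavita is living and takes 1/5.
Tarun predeceased; the 1/5 allotted to Tarun's branch passes to Tarun's issue by representation.
The 1/5 is divided into 2 equal shares of 1/10 among Usha, Bhavna.
Usha is living and takes 1/10.
Bhavna is living and takes 1/10.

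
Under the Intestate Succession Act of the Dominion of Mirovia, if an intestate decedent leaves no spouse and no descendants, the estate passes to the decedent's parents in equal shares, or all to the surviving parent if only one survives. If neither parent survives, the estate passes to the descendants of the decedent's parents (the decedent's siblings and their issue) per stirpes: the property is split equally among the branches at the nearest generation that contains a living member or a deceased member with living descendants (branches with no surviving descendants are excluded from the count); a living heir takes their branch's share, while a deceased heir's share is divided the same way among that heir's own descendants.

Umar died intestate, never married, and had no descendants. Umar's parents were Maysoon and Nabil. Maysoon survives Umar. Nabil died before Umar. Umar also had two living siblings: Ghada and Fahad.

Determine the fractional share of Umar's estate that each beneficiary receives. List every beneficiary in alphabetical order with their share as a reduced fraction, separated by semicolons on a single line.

Maysoon 1

Only one parent, Maysoon, survives, so Maysoon takes the entire estate. The siblings take nothing because a surviving parent has priority.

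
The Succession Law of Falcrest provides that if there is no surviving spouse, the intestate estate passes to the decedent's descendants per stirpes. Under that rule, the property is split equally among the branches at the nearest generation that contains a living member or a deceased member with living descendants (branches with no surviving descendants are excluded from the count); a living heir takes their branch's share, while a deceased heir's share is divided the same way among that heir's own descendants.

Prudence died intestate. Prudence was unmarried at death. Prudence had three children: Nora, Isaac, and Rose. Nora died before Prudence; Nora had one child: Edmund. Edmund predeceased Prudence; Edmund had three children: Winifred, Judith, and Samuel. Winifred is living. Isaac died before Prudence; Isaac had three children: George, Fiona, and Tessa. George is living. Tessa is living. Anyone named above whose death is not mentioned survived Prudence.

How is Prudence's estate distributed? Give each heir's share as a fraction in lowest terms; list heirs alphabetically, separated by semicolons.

Fiona 1/9; George 1/9; Judith 1/9; Rose 1/3; Samuel 1/9; Tessa 1/9; Winifred 1/9

There is no surviving spouse, so the entire estate passes to Prudence's descendants per stirpes.
The estate is divided into 3 equal shares of 1/3 among Nora, Isaac, Rose.
Nora predeceased; the 1/3 allotted to Nora's branch passes to Nora's issue by representation.
Edmund's line is the sole branch at this level, so the full 1/3 passes to Edmund's issue by representation.
The 1/3 is divided into 3 equal shares of 1/9 among Winifred, Judith, Samuel.
Winifred is living and takes 1/9.
Judith is living and takes 1/9.
Samuel is living and takes 1/9.
Isaac predeceased; the 1/3 allotted to Isaac's branch passes to Isaac's issue by representation.
The 1/3 is divided into 3 equal shares of 1/9 among George, Fiona, Tessa.
George is living and takes 1/9.
Fiona is living and takes 1/9.
Tessa is living and takes 1/9.
Rose is living and takes 1/3.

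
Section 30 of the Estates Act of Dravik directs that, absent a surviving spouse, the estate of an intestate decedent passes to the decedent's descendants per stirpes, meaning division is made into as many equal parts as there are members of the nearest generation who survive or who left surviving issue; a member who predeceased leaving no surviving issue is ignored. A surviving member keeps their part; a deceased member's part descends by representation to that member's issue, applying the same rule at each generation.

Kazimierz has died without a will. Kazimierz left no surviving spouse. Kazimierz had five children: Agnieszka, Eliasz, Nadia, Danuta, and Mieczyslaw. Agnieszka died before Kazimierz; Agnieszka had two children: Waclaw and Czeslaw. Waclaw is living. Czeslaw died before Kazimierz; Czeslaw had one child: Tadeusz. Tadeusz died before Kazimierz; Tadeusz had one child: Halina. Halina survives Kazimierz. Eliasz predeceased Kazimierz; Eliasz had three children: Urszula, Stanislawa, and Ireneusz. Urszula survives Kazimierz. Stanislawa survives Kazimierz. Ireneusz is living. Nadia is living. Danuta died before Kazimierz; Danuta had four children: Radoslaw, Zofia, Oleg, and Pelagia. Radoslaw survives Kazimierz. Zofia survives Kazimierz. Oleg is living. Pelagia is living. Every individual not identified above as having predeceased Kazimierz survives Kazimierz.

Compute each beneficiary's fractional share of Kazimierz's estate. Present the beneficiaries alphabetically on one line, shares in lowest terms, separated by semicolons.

There is no surviving spouse, so the entire estate passes to Kazimierz's descendants per stirpes.
The estate is divided into 5 equal shares of 1/5 among Agnieszka, Eliasz, Nadia, Danuta, Mieczyslaw.
Agnieszka predeceased; the 1/5 allotted to Agnieszka's branch passes to Agnieszka's issue by representation.
The 1/5 is divided into 2 equal shares of 1/10 among Waclaw, Czeslaw.
Waclaw is living and takes 1/10.
Czeslaw predeceased; the 1/10 allotted to Czeslaw's branch passes to Czeslaw's issue by representation.
Tadeusz's line is the sole branch at this level, so the full 1/10 passes to Tadeusz's issue by representation.
Halina is the sole taker at this level and receives the full 1/10.
Eliasz predeceased; the 1/5 allotted to Eliasz's branch passes to Eliasz's issue by representation.
The 1/5 is divided into 3 equal shares of 1/15 among Urszula, Stanislawa, Ireneusz.
Urszula is living and takes 1/15.
Stanislawa is living and takes 1/15.
Ireneusz is living and takes 1/15.
Nadia is living and takes 1/5.
Danuta predeceased; the 1/5 allotted to Danuta's branch passes to Danuta's issue by representation.
The 1/5 is divided into 4 equal shares of 1/20 among Radoslaw, Zofia, Oleg, Pelagia.
Radoslaw is living and takes 1/20.
Zofia is living and takes 1/20.
Oleg is living and takes 1/20.
Pelagia is living and takes 1/20.
Mieczyslaw is living and takes 1/5.

Halina 1/10; Ireneusz 1/15; Mieczyslaw 1/5; Nadia 1/5; Oleg 1/20; Pelagia 1/20; Radoslaw 1/20; Stanislawa 1/15; Urszula 1/15; Waclaw 1/10; Zofia 1/20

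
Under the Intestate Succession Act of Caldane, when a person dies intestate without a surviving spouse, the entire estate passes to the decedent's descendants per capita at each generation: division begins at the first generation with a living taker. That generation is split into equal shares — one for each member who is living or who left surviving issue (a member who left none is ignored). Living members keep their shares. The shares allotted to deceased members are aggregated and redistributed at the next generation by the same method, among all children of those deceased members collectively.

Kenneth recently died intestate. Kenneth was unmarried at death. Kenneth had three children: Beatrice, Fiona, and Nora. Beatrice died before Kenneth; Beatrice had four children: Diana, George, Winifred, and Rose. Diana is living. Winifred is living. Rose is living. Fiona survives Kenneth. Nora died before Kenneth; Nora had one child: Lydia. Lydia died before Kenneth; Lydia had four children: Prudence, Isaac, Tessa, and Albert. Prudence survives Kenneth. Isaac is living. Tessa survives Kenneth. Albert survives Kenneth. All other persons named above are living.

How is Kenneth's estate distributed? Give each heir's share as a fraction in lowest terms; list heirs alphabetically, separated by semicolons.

There is no surviving spouse, so the entire estate passes to Kenneth's descendants per capita at each generation.
At generation 1 (Beatrice, Fiona, Nora) there are 3 shares of (1)/3 = 1/3 each.
Living: Fiona — each takes 1/3.
Deceased: Beatrice and Nora. Their combined 2/3 is pooled and carried to generation 2.
At generation 2 (Diana, George, Winifred, Rose, Lydia) there are 5 shares of (2/3)/5 = 2/15 each.
Living: Diana, George, Winifred, and Rose — each takes 2/15.
Deceased: Lydia. That 2/15 share is carried to generation 3.
At generation 3 (Prudence, Isaac, Tessa, Albert) there are 4 shares of (2/15)/4 = 1/30 each.
Living: Prudence, Isaac, Tessa, and Albert — each takes 1/30.

Albert 1/30; Diana 2/15; Fiona 1/3; George 2/15; Isaac 1/30; Prudence 1/30; Rose 2/15; Tessa 1/30; Winifred 2/15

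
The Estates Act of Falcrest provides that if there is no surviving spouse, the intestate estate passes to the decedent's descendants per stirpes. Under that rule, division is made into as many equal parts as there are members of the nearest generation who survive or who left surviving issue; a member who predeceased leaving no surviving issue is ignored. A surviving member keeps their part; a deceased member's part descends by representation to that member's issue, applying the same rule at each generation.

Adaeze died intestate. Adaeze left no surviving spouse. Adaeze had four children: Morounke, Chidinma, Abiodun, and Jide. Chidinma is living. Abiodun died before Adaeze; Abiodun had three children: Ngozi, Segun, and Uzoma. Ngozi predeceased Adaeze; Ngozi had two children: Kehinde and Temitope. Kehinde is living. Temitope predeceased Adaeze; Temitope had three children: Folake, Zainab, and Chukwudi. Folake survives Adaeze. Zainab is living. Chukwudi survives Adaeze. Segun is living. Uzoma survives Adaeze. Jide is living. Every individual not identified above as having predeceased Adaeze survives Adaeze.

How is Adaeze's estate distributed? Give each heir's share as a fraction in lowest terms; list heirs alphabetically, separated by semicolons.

There is no surviving spouse, so the entire estate passes to Adaeze's descendants per stirpes.
The estate is divided into 4 equal shares of 1/4 among Morounke, Chidinma, Abiodun, Jide.
Morounke is living and takes 1/4.
Chidinma is living and takes 1/4.
Abiodun predeceased; the 1/4 allotted to Abiodun's branch passes to Abiodun's issue by representation.
The 1/4 is divided into 3 equal shares of 1/12 among Ngozi, Segun, Uzoma.
Ngozi predeceased; the 1/12 allotted to Ngozi's branch passes to Ngozi's issue by representation.
The 1/12 is divided into 2 equal shares of 1/24 among Kehinde, Temitope.
Kehinde is living and takes 1/24.
Temitope predeceased; the 1/24 allotted to Temitope's branch passes to Temitope's issue by representation.
The 1/24 is divided into 3 equal shares of 1/72 among Folake, Zainab, Chukwudi.
Folake is living and takes 1/72.
Zainab is living and takes 1/72.
Chukwudi is living and takes 1/72.
Segun is living and takes 1/12.
Uzoma is living and takes 1/12.
Jide is living and takes 1/4.

Chidinma 1/4; Chukwudi 1/72; Folake 1/72; Jide 1/4; Kehinde 1/24; Morounke 1/4; Segun 1/12; Uzoma 1/12; Zainab 1/72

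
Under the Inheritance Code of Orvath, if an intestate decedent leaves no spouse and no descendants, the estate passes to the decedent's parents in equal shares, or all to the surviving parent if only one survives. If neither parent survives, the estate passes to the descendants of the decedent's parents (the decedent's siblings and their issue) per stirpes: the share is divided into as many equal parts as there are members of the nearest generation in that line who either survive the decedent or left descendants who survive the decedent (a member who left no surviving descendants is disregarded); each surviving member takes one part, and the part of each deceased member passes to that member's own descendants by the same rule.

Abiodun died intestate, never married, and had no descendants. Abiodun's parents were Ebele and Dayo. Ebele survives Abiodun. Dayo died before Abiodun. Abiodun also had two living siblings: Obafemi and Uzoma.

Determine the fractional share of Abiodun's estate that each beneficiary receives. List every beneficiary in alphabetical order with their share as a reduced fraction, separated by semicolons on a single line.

Only one parent, Ebele, survives, so Ebele takes the entire estate. The siblings take nothing because a surviving parent has priority.

Ebele 1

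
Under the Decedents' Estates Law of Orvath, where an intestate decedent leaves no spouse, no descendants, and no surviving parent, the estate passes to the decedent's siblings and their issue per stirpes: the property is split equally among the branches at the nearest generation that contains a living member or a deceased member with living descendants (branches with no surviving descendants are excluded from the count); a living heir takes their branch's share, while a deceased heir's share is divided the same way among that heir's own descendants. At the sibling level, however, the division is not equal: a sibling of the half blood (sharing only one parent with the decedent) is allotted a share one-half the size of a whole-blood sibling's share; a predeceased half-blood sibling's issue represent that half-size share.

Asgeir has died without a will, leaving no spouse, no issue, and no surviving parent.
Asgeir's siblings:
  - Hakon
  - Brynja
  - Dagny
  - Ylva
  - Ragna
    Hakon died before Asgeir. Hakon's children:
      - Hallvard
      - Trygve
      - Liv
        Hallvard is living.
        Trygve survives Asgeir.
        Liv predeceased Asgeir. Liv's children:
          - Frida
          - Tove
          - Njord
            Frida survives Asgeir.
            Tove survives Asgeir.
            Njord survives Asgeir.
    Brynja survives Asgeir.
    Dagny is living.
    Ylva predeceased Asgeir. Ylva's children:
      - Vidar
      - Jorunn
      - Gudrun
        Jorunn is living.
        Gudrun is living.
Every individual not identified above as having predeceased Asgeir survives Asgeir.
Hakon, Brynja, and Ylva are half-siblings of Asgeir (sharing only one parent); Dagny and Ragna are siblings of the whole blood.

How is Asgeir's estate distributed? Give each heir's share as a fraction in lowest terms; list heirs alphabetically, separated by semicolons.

Brynja 1/7; Dagny 2/7; Frida 1/63; Gudrun 1/21; Hallvard 1/21; Jorunn 1/21; Njord 1/63; Ragna 2/7; Tove 1/63; Trygve 1/21; Vidar 1/21

No spouse, descendants, or parent survives, so the estate passes to Asgeir's siblings per stirpes.
Half-blood siblings count for one-half the weight of whole-blood siblings at the initial division.
Dividing 1 in proportion to weights (total weight 7/2): Hakon (weight 1/2) → 1/7; Brynja (weight 1/2) → 1/7; Dagny (weight 1) → 2/7; Ylva (weight 1/2) → 1/7; Ragna (weight 1) → 2/7.
Hakon predeceased; the 1/7 allotted to Hakon's branch passes to Hakon's issue by representation.
The 1/7 is divided into 3 equal shares of 1/21 among Hallvard, Trygve, Liv.
Hallvard is living and takes 1/21.
Trygve is living and takes 1/21.
Liv predeceased; the 1/21 allotted to Liv's branch passes to Liv's issue by representation.
The 1/21 is divided into 3 equal shares of 1/63 among Frida, Tove, Njord.
Frida is living and takes 1/63.
Tove is living and takes 1/63.
Njord is living and takes 1/63.
Brynja is living and takes 1/7.
Dagny is living and takes 2/7.
Ylva predeceased; the 1/7 allotted to Ylva's branch passes to Ylva's issue by representation.
The 1/7 is divided into 3 equal shares of 1/21 among Vidar, Jorunn, Gudrun.
Vidar is living and takes 1/21.
Jorunn is living and takes 1/21.
Gudrun is living and takes 1/21.
Ragna is living and takes 2/7.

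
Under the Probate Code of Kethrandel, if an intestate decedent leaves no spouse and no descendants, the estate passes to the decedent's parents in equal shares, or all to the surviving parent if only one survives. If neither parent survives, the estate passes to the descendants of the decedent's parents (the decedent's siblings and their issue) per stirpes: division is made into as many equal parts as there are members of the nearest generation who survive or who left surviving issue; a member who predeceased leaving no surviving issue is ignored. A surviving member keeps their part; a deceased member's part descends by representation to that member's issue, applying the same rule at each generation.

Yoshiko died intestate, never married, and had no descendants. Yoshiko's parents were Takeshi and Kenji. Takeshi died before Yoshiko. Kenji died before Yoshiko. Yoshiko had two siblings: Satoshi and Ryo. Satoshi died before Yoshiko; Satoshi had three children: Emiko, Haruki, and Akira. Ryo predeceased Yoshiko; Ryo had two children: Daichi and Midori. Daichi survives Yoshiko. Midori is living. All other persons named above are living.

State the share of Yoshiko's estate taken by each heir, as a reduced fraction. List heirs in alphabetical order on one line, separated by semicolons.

Neither parent survives and there are no descendants, so the estate passes to Yoshiko's siblings and their issue per stirpes.
The estate is divided into 2 equal shares of 1/2 among Satoshi, Ryo.
Satoshi predeceased; the 1/2 allotted to Satoshi's branch passes to Satoshi's issue by representation.
The 1/2 is divided into 3 equal shares of 1/6 among Emiko, Haruki, Akira.
Emiko is living and takes 1/6.
Haruki is living and takes 1/6.
Akira is living and takes 1/6.
Ryo predeceased; the 1/2 allotted to Ryo's branch passes to Ryo's issue by representation.
The 1/2 is divided into 2 equal shares of 1/4 among Daichi, Midori.
Daichi is living and takes 1/4.
Midori is living and takes 1/4.

Akira 1/6; Daichi 1/4; Emiko 1/6; Haruki 1/6; Midori 1/4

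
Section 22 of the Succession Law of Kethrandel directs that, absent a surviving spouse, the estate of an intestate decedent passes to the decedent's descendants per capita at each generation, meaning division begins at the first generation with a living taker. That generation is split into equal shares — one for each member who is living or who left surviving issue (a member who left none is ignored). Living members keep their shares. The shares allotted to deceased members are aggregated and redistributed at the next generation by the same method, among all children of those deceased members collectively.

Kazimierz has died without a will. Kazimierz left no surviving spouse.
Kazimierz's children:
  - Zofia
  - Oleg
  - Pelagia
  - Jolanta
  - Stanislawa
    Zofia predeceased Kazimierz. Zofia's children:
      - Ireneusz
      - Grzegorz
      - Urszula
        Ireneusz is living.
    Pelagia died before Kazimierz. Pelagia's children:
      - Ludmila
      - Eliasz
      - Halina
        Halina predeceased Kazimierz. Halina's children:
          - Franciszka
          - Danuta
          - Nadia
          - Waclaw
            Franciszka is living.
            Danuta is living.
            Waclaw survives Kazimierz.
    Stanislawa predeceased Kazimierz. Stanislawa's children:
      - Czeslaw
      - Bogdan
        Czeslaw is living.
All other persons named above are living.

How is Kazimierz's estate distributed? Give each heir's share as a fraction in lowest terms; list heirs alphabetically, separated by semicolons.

Bogdan 3/40; Czeslaw 3/40; Danuta 3/160; Eliasz 3/40; Franciszka 3/160; Grzegorz 3/40; Ireneusz 3/40; Jolanta 1/5; Ludmila 3/40; Nadia 3/160; Oleg 1/5; Urszula 3/40; Waclaw 3/160

There is no surviving spouse, so the entire estate passes to Kazimierz's descendants per capita at each generation.
At generation 1 (Zofia, Oleg, Pelagia, Jolanta, Stanislawa) there are 5 shares of (1)/5 = 1/5 each.
Living: Oleg and Jolanta — each takes 1/5.
Deceased: Zofia, Pelagia, and Stanislawa. Their combined 3/5 is pooled and carried to generation 2.
At generation 2 (Ireneusz, Grzegorz, Urszula, Ludmila, Eliasz, Halina, Czeslaw, Bogdan) there are 8 shares of (3/5)/8 = 3/40 each.
Living: Ireneusz, Grzegorz, Urszula, Ludmila, Eliasz, Czeslaw, and Bogdan — each takes 3/40.
Deceased: Halina. That 3/40 share is carried to generation 3.
At generation 3 (Franciszka, Danuta, Nadia, Waclaw) there are 4 shares of (3/40)/4 = 3/160 each.
Living: Franciszka, Danuta, Nadia, and Waclaw — each takes 3/160.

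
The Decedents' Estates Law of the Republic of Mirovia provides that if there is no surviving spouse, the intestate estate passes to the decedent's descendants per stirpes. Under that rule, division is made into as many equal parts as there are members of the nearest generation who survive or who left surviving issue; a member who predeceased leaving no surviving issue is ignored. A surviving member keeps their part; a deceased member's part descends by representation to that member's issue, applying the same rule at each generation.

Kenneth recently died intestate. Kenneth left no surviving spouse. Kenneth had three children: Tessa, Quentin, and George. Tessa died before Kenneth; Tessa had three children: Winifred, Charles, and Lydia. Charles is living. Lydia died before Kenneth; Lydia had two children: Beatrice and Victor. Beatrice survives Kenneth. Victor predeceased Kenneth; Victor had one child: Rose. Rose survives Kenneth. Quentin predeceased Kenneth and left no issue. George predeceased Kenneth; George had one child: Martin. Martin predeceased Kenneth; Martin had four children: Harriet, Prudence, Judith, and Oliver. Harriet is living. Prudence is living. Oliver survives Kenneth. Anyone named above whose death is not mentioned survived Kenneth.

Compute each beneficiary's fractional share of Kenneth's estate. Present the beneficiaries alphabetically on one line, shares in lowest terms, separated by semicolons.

Beatrice 1/12; Charles 1/6; Harriet 1/8; Judith 1/8; Oliver 1/8; Prudence 1/8; Rose 1/12; Winifred 1/6

There is no surviving spouse, so the entire estate passes to Kenneth's descendants per stirpes.
Quentin left no surviving issue, so that branch lapses and is disregarded.
The estate is divided into 2 equal shares of 1/2 among Tessa, George.
Tessa predeceased; the 1/2 allotted to Tessa's branch passes to Tessa's issue by representation.
The 1/2 is divided into 3 equal shares of 1/6 among Winifred, Charles, Lydia.
Winifred is living and takes 1/6.
Charles is living and takes 1/6.
Lydia predeceased; the 1/6 allotted to Lydia's branch passes to Lydia's issue by representation.
The 1/6 is divided into 2 equal shares of 1/12 among Beatrice, Victor.
Beatrice is living and takes 1/12.
Victor predeceased; the 1/12 allotted to Victor's branch passes to Victor's issue by representation.
Rose is the sole taker at this level and receives the full 1/12.
George predeceased; the 1/2 allotted to George's branch passes to George's issue by representation.
Martin's line is the sole branch at this level, so the full 1/2 passes to Martin's issue by representation.
The 1/2 is divided into 4 equal shares of 1/8 among Harriet, Prudence, Judith, Oliver.
Harriet is living and takes 1/8.
Prudence is living and takes 1/8.
Judith is living and takes 1/8.
Oliver is living and takes 1/8.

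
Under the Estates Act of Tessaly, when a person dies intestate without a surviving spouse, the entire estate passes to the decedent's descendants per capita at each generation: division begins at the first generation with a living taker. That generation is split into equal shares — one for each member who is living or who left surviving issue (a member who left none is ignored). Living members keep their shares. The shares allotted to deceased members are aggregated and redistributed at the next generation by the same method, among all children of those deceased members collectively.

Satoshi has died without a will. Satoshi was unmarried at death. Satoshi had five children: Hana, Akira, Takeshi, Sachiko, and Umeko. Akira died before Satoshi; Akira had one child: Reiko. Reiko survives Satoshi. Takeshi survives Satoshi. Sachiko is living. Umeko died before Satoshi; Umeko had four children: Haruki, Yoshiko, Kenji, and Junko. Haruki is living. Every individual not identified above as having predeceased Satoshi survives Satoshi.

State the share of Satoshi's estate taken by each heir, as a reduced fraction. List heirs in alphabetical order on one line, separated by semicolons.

There is no surviving spouse, so the entire estate passes to Satoshi's descendants per capita at each generation.
At generation 1 (Hana, Akira, Takeshi, Sachiko, Umeko) there are 5 shares of (1)/5 = 1/5 each.
Living: Hana, Takeshi, and Sachiko — each takes 1/5.
Deceased: Akira and Umeko. Their combined 2/5 is pooled and carried to generation 2.
At generation 2 (Reiko, Haruki, Yoshiko, Kenji, Junko) there are 5 shares of (2/5)/5 = 2/25 each.
Living: Reiko, Haruki, Yoshiko, Kenji, and Junko — each takes 2/25.

Hana 1/5; Haruki 2/25; Junko 2/25; Kenji 2/25; Reiko 2/25; Sachiko 1/5; Takeshi 1/5; Yoshiko 2/25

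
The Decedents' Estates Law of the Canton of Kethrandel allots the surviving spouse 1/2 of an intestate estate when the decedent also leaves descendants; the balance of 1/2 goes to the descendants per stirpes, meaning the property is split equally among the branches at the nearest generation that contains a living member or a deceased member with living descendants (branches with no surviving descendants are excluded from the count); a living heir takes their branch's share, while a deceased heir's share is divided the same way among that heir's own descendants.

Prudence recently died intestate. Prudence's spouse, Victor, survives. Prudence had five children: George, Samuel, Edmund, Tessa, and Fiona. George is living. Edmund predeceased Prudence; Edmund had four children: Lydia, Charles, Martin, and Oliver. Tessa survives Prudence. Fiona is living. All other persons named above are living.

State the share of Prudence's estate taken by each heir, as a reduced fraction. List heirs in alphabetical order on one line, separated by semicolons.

Victor, as surviving spouse, takes 1/2.
The remaining 1/2 passes to Prudence's descendants per stirpes.
The 1/2 is divided into 5 equal shares of 1/10 among George, Samuel, Edmund, Tessa, Fiona.
George is living and takes 1/10.
Samuel is living and takes 1/10.
Edmund predeceased; the 1/10 allotted to Edmund's branch passes to Edmund's issue by representation.
The 1/10 is divided into 4 equal shares of 1/40 among Lydia, Charles, Martin, Oliver.
Lydia is living and takes 1/40.
Charles is living and takes 1/40.
Martin is living and takes 1/40.
Oliver is living and takes 1/40.
Tessa is living and takes 1/10.
Fiona is living and takes 1/10.

Charles 1/40; Fiona 1/10; George 1/10; Lydia 1/40; Martin 1/40; Oliver 1/40; Samuel 1/10; Tessa 1/10; Victor 1/2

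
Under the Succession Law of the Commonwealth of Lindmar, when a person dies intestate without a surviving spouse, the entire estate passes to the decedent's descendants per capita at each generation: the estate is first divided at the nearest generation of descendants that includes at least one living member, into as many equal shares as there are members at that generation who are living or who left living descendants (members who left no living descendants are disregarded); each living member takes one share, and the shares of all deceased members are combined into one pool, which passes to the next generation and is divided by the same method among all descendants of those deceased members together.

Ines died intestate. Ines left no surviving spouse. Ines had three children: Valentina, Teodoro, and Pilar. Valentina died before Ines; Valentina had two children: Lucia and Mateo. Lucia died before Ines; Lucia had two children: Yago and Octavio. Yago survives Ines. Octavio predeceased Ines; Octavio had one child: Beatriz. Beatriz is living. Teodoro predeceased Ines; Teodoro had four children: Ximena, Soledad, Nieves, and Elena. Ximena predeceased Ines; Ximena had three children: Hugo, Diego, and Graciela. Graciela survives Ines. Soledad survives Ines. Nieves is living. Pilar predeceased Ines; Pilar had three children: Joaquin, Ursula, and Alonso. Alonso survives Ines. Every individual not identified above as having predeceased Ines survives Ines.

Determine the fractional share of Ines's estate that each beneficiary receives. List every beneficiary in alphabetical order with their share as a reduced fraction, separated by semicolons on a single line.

Alonso 1/9; Beatriz 2/45; Diego 2/45; Elena 1/9; Graciela 2/45; Hugo 2/45; Joaquin 1/9; Mateo 1/9; Nieves 1/9; Soledad 1/9; Ursula 1/9; Yago 2/45

There is no surviving spouse, so the entire estate passes to Ines's descendants per capita at each generation.
No one at generation 1 (Valentina, Teodoro, Pilar) is living; moving to the next generation.
At generation 2 (Lucia, Mateo, Ximena, Soledad, Nieves, Elena, Joaquin, Ursula, Alonso) there are 9 shares of (1)/9 = 1/9 each.
Living: Mateo, Soledad, Nieves, Elena, Joaquin, Ursula, and Alonso — each takes 1/9.
Deceased: Lucia and Ximena. Their combined 2/9 is pooled and carried to generation 3.
At generation 3 (Yago, Octavio, Hugo, Diego, Graciela) there are 5 shares of (2/9)/5 = 2/45 each.
Living: Yago, Hugo, Diego, and Graciela — each takes 2/45.
Deceased: Octavio. That 2/45 share is carried to generation 4.
At generation 4 (Beatriz) there are 1 shares of (2/45)/1 = 2/45 each.
Living: Beatriz — each takes 2/45.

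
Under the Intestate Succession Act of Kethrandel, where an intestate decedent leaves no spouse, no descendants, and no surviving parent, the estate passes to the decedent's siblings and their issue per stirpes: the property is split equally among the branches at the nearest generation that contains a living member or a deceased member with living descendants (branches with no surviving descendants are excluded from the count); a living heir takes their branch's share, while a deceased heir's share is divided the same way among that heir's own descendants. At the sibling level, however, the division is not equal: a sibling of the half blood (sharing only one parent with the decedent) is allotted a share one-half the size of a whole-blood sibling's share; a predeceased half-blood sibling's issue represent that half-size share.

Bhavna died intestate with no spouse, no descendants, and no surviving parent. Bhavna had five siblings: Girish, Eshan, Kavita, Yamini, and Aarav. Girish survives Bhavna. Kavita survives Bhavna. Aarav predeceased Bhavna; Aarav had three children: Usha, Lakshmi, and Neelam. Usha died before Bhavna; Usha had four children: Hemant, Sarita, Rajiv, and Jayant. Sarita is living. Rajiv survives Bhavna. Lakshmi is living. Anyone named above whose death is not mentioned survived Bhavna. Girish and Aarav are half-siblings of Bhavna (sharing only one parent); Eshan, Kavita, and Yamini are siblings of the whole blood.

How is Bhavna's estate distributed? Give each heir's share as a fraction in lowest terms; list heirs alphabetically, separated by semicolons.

No spouse, descendants, or parent survives, so the estate passes to Bhavna's siblings per stirpes.
Half-blood siblings count for one-half the weight of whole-blood siblings at the initial division.
Dividing 1 in proportion to weights (total weight 4): Girish (weight 1/2) → 1/8; Eshan (weight 1) → 1/4; Kavita (weight 1) → 1/4; Yamini (weight 1) → 1/4; Aarav (weight 1/2) → 1/8.
Girish is living and takes 1/8.
Eshan is living and takes 1/4.
Kavita is living and takes 1/4.
Yamini is living and takes 1/4.
Aarav predeceased; the 1/8 allotted to Aarav's branch passes to Aarav's issue by representation.
The 1/8 is divided into 3 equal shares of 1/24 among Usha, Lakshmi, Neelam.
Usha predeceased; the 1/24 allotted to Usha's branch passes to Usha's issue by representation.
The 1/24 is divided into 4 equal shares of 1/96 among Hemant, Sarita, Rajiv, Jayant.
Hemant is living and takes 1/96.
Sarita is living and takes 1/96.
Rajiv is living and takes 1/96.
Jayant is living and takes 1/96.
Lakshmi is living and takes 1/24.
Neelam is living and takes 1/24.

Eshan 1/4; Girish 1/8; Hemant 1/96; Jayant 1/96; Kavita 1/4; Lakshmi 1/24; Neelam 1/24; Rajiv 1/96; Sarita 1/96; Yamini 1/4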